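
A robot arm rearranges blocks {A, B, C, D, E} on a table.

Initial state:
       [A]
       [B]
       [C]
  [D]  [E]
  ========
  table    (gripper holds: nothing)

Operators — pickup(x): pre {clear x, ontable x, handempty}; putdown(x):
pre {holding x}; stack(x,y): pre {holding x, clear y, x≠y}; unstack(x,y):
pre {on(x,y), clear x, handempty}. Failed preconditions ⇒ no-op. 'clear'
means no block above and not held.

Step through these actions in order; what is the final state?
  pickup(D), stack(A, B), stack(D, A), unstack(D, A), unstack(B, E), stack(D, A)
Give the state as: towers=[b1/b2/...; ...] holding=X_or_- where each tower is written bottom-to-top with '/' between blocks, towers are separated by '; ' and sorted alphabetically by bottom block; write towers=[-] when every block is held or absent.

towers=[E/C/B/A/D] holding=-

step 1 (pickup(D)): towers=[E/C/B/A] holding=D
step 2 (stack(A, B)) [no-op]: towers=[E/C/B/A] holding=D
step 3 (stack(D, A)): towers=[E/C/B/A/D] holding=-
step 4 (unstack(D, A)): towers=[E/C/B/A] holding=D
step 5 (unstack(B, E)) [no-op]: towers=[E/C/B/A] holding=D
step 6 (stack(D, A)): towers=[E/C/B/A/D] holding=-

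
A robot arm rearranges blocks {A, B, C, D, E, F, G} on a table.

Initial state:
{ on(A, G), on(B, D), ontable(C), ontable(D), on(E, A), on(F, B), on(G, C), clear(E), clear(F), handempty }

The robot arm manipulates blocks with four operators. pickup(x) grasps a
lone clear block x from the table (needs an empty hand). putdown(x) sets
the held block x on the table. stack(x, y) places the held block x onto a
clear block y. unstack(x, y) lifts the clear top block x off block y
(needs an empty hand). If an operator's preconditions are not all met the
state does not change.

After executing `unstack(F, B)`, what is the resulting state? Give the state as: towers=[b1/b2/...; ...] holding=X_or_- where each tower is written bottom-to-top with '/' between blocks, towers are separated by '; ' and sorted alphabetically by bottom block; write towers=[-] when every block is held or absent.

towers=[C/G/A/E; D/B] holding=F

before: towers=[C/G/A/E; D/B/F] holding=-
pre[unstack(F, B)]: on(F,B) ok, clear(F) ok, handempty ok
all met → apply unstack(F, B)
after:  towers=[C/G/A/E; D/B] holding=F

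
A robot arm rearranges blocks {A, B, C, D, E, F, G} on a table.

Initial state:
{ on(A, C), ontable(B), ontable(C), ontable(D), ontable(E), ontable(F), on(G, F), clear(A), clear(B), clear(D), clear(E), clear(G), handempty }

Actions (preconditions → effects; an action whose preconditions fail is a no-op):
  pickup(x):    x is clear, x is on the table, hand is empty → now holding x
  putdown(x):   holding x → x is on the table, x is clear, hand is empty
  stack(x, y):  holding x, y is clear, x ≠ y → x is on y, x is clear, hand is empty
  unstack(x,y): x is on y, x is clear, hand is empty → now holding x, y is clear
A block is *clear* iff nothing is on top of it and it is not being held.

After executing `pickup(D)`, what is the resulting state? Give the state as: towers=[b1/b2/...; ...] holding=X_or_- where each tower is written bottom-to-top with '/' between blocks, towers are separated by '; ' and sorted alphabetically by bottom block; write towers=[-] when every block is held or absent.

towers=[B; C/A; E; F/G] holding=D

before: towers=[B; C/A; D; E; F/G] holding=-
pre[pickup(D)]: clear(D) yes, ontable(D) yes, handempty yes
all met → apply pickup(D)
after:  towers=[B; C/A; E; F/G] holding=D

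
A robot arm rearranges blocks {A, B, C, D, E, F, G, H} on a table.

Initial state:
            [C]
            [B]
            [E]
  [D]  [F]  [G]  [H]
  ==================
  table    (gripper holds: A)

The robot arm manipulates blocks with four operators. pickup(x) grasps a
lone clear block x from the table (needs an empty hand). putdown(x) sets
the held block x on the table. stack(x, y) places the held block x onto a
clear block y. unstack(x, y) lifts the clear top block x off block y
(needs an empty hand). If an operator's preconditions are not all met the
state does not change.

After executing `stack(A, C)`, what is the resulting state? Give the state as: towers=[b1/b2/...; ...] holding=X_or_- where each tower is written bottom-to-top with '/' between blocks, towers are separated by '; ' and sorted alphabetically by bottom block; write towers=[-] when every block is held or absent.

before: towers=[D; F; G/E/B/C; H] holding=A
pre[stack(A, C)]: holding(A) yes, clear(C) yes, A≠C yes
all met → apply stack(A, C)
after:  towers=[D; F; G/E/B/C/A; H] holding=-

towers=[D; F; G/E/B/C/A; H] holding=-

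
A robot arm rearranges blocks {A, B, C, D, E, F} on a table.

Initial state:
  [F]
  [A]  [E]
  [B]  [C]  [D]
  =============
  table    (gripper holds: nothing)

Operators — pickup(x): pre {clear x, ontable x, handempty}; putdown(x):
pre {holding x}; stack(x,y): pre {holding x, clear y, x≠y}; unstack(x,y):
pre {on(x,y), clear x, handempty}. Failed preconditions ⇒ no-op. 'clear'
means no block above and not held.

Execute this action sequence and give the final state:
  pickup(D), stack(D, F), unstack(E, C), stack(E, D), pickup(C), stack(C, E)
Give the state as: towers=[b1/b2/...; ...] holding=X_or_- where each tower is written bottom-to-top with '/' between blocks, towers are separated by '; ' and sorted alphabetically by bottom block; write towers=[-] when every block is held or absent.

step 1 (pickup(D)): towers=[B/A/F; C/E] holding=D
step 2 (stack(D, F)): towers=[B/A/F/D; C/E] holding=-
step 3 (unstack(E, C)): towers=[B/A/F/D; C] holding=E
step 4 (stack(E, D)): towers=[B/A/F/D/E; C] holding=-
step 5 (pickup(C)): towers=[B/A/F/D/E] holding=C
step 6 (stack(C, E)): towers=[B/A/F/D/E/C] holding=-

towers=[B/A/F/D/E/C] holding=-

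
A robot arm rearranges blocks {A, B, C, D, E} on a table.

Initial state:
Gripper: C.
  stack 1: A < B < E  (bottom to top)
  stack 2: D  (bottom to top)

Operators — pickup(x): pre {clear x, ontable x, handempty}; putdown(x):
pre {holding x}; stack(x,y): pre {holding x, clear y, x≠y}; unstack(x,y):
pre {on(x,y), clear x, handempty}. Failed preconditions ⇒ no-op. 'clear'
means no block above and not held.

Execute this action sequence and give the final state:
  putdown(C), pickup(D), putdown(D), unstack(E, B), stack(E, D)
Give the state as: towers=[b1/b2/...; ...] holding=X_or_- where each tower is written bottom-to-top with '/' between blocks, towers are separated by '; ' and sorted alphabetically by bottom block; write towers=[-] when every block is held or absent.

towers=[A/B; C; D/E] holding=-

step 1 (putdown(C)): towers=[A/B/E; C; D] holding=-
step 2 (pickup(D)): towers=[A/B/E; C] holding=D
step 3 (putdown(D)): towers=[A/B/E; C; D] holding=-
step 4 (unstack(E, B)): towers=[A/B; C; D] holding=E
step 5 (stack(E, D)): towers=[A/B; C; D/E] holding=-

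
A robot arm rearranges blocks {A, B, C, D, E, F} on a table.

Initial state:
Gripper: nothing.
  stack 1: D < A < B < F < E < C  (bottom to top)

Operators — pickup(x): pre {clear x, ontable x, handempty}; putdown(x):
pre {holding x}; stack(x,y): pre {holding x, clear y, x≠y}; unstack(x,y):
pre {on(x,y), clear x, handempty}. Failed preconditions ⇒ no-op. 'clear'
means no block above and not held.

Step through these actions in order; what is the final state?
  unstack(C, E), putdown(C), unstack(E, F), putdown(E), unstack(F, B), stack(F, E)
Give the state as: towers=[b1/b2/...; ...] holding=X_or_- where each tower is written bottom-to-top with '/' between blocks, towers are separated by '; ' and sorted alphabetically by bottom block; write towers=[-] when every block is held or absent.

towers=[C; D/A/B; E/F] holding=-

step 1 (unstack(C, E)): towers=[D/A/B/F/E] holding=C
step 2 (putdown(C)): towers=[C; D/A/B/F/E] holding=-
step 3 (unstack(E, F)): towers=[C; D/A/B/F] holding=E
step 4 (putdown(E)): towers=[C; D/A/B/F; E] holding=-
step 5 (unstack(F, B)): towers=[C; D/A/B; E] holding=F
step 6 (stack(F, E)): towers=[C; D/A/B; E/F] holding=-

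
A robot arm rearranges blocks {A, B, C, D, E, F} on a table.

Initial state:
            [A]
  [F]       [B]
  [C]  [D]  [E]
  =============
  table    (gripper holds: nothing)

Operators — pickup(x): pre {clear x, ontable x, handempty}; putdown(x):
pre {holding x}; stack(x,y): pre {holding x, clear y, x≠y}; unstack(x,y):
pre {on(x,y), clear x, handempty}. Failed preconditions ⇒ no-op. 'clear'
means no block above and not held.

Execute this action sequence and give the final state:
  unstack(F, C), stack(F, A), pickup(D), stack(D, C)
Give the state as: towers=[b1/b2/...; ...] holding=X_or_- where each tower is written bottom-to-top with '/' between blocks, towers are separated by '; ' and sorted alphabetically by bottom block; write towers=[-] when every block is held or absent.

towers=[C/D; E/B/A/F] holding=-

step 1 (unstack(F, C)): towers=[C; D; E/B/A] holding=F
step 2 (stack(F, A)): towers=[C; D; E/B/A/F] holding=-
step 3 (pickup(D)): towers=[C; E/B/A/F] holding=D
step 4 (stack(D, C)): towers=[C/D; E/B/A/F] holding=-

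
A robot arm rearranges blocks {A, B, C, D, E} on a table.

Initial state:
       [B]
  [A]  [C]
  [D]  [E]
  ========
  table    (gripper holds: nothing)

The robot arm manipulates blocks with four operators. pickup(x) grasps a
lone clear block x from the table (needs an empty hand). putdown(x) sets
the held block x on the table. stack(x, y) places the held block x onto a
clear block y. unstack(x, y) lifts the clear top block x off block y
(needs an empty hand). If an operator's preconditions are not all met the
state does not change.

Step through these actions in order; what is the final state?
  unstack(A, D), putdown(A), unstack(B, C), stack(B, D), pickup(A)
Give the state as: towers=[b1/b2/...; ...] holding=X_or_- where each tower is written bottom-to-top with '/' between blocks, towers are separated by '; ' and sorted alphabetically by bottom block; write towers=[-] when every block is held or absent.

towers=[D/B; E/C] holding=A

step 1 (unstack(A, D)): towers=[D; E/C/B] holding=A
step 2 (putdown(A)): towers=[A; D; E/C/B] holding=-
step 3 (unstack(B, C)): towers=[A; D; E/C] holding=B
step 4 (stack(B, D)): towers=[A; D/B; E/C] holding=-
step 5 (pickup(A)): towers=[D/B; E/C] holding=A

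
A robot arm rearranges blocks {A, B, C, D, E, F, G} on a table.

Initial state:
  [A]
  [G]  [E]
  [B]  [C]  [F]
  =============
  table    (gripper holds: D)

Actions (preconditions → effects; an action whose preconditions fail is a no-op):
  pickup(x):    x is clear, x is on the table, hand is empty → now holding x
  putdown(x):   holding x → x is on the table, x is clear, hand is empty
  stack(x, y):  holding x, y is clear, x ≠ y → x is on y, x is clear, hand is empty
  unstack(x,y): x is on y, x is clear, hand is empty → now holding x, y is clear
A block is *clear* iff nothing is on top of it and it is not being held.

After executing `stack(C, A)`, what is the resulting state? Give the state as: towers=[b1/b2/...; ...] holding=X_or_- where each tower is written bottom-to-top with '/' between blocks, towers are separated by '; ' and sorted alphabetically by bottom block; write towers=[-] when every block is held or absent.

towers=[B/G/A; C/E; F] holding=D

before: towers=[B/G/A; C/E; F] holding=D
pre[stack(C, A)]: holding(C) fail, clear(A) ok, C≠A ok
holding(C) unmet → stack(C, A) is a no-op
after:  towers=[B/G/A; C/E; F] holding=D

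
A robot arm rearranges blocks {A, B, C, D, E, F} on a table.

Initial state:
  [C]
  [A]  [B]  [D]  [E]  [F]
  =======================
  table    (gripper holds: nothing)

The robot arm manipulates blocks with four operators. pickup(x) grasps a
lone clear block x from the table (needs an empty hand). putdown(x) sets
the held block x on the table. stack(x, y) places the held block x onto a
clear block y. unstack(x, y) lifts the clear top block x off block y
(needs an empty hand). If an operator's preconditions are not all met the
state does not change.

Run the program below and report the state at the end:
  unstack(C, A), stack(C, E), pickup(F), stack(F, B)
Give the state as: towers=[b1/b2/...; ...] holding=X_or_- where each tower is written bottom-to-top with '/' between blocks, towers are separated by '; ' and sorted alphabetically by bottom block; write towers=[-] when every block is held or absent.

step 1 (unstack(C, A)): towers=[A; B; D; E; F] holding=C
step 2 (stack(C, E)): towers=[A; B; D; E/C; F] holding=-
step 3 (pickup(F)): towers=[A; B; D; E/C] holding=F
step 4 (stack(F, B)): towers=[A; B/F; D; E/C] holding=-

towers=[A; B/F; D; E/C] holding=-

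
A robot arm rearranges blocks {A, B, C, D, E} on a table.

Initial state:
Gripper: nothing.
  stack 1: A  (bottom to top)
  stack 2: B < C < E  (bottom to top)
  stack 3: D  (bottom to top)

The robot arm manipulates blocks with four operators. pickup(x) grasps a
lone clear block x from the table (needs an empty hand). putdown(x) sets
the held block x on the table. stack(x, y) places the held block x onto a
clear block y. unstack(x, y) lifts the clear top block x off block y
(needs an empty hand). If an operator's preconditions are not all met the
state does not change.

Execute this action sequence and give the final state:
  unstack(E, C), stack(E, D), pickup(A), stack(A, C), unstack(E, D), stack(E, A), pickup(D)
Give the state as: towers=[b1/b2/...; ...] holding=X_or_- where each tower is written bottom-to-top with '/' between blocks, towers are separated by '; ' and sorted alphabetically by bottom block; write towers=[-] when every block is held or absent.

step 1 (unstack(E, C)): towers=[A; B/C; D] holding=E
step 2 (stack(E, D)): towers=[A; B/C; D/E] holding=-
step 3 (pickup(A)): towers=[B/C; D/E] holding=A
step 4 (stack(A, C)): towers=[B/C/A; D/E] holding=-
step 5 (unstack(E, D)): towers=[B/C/A; D] holding=E
step 6 (stack(E, A)): towers=[B/C/A/E; D] holding=-
step 7 (pickup(D)): towers=[B/C/A/E] holding=D

towers=[B/C/A/E] holding=D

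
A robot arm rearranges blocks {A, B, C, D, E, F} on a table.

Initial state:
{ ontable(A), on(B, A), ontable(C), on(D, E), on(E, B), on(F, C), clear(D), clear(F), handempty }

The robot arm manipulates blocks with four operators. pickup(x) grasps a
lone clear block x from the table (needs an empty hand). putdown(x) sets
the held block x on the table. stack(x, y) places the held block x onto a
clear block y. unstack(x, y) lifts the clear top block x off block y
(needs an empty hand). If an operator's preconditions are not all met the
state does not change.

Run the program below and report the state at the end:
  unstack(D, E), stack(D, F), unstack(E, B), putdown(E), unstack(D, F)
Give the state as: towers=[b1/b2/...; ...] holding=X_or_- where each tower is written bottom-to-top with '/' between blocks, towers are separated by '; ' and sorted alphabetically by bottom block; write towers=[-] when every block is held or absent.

towers=[A/B; C/F; E] holding=D

step 1 (unstack(D, E)): towers=[A/B/E; C/F] holding=D
step 2 (stack(D, F)): towers=[A/B/E; C/F/D] holding=-
step 3 (unstack(E, B)): towers=[A/B; C/F/D] holding=E
step 4 (putdown(E)): towers=[A/B; C/F/D; E] holding=-
step 5 (unstack(D, F)): towers=[A/B; C/F; E] holding=D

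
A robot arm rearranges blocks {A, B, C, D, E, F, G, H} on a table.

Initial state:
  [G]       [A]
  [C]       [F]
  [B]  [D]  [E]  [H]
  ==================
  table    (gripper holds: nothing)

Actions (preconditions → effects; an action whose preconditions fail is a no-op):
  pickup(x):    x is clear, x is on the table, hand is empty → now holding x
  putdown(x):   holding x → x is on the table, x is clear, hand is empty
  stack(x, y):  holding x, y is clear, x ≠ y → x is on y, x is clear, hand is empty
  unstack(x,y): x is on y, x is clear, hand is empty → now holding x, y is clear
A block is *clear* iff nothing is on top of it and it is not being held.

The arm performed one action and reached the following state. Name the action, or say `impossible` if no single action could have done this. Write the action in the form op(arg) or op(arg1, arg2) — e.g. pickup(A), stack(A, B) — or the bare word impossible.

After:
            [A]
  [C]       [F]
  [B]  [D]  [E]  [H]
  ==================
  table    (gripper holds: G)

target: towers=[B/C; D; E/F/A; H] holding=G
     unstack(G, C) → towers=[B/C; D; E/F/A; H] holding=G  ← match
     unstack(A, F) → towers=[B/C/G; D; E/F; H] holding=A
         pickup(H) → towers=[B/C/G; D; E/F/A] holding=H
         pickup(D) → towers=[B/C/G; E/F/A; H] holding=D

unstack(G, C)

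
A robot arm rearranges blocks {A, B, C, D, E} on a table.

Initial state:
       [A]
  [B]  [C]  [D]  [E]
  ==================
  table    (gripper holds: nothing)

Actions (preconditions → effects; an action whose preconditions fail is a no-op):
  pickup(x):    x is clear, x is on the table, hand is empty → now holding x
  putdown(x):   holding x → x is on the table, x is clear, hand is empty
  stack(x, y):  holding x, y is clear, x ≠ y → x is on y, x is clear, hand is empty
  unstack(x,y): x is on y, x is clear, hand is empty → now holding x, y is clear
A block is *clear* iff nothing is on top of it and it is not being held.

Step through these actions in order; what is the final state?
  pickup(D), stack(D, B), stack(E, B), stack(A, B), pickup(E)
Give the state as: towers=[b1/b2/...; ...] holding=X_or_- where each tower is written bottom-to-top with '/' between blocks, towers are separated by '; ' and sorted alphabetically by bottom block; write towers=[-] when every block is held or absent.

towers=[B/D; C/A] holding=E

step 1 (pickup(D)): towers=[B; C/A; E] holding=D
step 2 (stack(D, B)): towers=[B/D; C/A; E] holding=-
step 3 (stack(E, B)) [no-op]: towers=[B/D; C/A; E] holding=-
step 4 (stack(A, B)) [no-op]: towers=[B/D; C/A; E] holding=-
step 5 (pickup(E)): towers=[B/D; C/A] holding=E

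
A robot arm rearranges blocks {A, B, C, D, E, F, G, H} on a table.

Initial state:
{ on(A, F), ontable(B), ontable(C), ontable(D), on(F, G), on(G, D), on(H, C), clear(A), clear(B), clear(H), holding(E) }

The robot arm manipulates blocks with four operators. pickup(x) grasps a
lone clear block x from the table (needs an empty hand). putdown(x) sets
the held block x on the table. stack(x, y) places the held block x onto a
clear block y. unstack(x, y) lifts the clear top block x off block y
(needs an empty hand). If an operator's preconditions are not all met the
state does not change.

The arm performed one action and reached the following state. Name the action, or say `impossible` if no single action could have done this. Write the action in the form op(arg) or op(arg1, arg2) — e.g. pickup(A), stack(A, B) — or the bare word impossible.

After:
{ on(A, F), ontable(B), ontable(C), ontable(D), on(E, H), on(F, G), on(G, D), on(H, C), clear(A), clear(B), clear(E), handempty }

stack(E, H)

target: towers=[B; C/H/E; D/G/F/A] holding=-
        putdown(E) → towers=[B; C/H; D/G/F/A; E] holding=-
       stack(E, A) → towers=[B; C/H; D/G/F/A/E] holding=-
       stack(E, H) → towers=[B; C/H/E; D/G/F/A] holding=-  ← match
       stack(E, B) → towers=[B/E; C/H; D/G/F/A] holding=-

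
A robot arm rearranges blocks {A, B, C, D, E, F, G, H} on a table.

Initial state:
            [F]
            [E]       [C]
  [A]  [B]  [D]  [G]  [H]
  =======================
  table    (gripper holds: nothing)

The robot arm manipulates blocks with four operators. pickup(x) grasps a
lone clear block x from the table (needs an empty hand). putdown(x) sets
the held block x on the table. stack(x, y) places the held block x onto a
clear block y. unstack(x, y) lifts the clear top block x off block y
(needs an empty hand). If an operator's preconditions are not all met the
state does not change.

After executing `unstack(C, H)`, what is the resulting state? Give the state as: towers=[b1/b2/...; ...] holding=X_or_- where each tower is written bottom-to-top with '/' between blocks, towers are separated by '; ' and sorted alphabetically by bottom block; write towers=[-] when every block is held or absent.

before: towers=[A; B; D/E/F; G; H/C] holding=-
pre[unstack(C, H)]: on(C,H) yes, clear(C) yes, handempty yes
all met → apply unstack(C, H)
after:  towers=[A; B; D/E/F; G; H] holding=C

towers=[A; B; D/E/F; G; H] holding=C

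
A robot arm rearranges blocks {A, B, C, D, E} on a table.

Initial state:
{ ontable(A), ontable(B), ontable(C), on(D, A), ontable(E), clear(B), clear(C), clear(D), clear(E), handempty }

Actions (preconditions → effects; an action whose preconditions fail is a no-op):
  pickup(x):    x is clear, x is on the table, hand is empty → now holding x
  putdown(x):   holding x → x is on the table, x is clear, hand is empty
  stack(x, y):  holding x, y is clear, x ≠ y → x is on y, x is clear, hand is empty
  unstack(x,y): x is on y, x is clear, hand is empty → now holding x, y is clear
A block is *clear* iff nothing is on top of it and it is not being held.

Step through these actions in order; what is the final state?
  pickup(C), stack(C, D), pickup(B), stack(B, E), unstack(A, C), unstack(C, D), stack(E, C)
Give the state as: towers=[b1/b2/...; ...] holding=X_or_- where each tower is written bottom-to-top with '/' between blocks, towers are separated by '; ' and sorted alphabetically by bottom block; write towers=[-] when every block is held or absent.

step 1 (pickup(C)): towers=[A/D; B; E] holding=C
step 2 (stack(C, D)): towers=[A/D/C; B; E] holding=-
step 3 (pickup(B)): towers=[A/D/C; E] holding=B
step 4 (stack(B, E)): towers=[A/D/C; E/B] holding=-
step 5 (unstack(A, C)) [no-op]: towers=[A/D/C; E/B] holding=-
step 6 (unstack(C, D)): towers=[A/D; E/B] holding=C
step 7 (stack(E, C)) [no-op]: towers=[A/D; E/B] holding=C

towers=[A/D; E/B] holding=C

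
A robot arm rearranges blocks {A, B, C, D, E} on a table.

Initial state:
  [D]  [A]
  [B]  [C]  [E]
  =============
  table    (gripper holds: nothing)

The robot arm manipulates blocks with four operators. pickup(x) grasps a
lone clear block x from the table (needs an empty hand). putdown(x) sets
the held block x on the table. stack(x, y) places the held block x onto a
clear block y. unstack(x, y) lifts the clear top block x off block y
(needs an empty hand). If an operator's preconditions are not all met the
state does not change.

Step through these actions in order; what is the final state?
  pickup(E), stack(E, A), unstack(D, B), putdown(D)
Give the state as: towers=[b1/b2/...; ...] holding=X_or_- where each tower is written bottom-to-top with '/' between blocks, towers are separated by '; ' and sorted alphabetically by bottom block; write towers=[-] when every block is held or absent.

step 1 (pickup(E)): towers=[B/D; C/A] holding=E
step 2 (stack(E, A)): towers=[B/D; C/A/E] holding=-
step 3 (unstack(D, B)): towers=[B; C/A/E] holding=D
step 4 (putdown(D)): towers=[B; C/A/E; D] holding=-

towers=[B; C/A/E; D] holding=-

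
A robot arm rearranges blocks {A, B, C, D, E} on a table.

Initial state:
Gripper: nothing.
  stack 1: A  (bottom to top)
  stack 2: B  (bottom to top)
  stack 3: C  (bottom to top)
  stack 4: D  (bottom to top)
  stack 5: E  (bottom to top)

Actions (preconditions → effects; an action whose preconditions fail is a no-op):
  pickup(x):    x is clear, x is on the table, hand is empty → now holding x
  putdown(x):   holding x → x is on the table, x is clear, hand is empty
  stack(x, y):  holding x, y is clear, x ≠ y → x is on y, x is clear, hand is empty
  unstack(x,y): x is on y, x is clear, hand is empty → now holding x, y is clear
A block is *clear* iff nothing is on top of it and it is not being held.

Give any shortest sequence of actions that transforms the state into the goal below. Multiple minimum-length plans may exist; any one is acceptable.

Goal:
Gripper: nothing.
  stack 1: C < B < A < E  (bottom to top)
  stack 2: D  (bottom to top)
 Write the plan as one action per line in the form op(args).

pickup(B)
stack(B, C)
pickup(A)
stack(A, B)
pickup(E)
stack(E, A)

step 1 (pickup(B)): towers=[A; C; D; E] holding=B
step 2 (stack(B, C)): towers=[A; C/B; D; E] holding=-
step 3 (pickup(A)): towers=[C/B; D; E] holding=A
step 4 (stack(A, B)): towers=[C/B/A; D; E] holding=-
step 5 (pickup(E)): towers=[C/B/A; D] holding=E
step 6 (stack(E, A)): towers=[C/B/A/E; D] holding=-
goal check: towers=[C/B/A/E; D] holding=- — reached (length 6, optimal by BFS)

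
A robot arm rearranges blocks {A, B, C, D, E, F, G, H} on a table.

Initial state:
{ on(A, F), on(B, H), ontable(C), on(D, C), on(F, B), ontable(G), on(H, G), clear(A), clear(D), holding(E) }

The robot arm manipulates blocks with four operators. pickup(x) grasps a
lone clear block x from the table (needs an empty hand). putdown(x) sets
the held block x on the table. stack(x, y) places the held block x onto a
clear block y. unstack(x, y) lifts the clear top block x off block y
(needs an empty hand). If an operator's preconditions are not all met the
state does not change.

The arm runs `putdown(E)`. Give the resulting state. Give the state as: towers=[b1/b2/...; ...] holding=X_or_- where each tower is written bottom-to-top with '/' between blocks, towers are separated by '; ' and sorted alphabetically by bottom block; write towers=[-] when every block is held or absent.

before: towers=[C/D; G/H/B/F/A] holding=E
pre[putdown(E)]: holding(E) yes
all met → apply putdown(E)
after:  towers=[C/D; E; G/H/B/F/A] holding=-

towers=[C/D; E; G/H/B/F/A] holding=-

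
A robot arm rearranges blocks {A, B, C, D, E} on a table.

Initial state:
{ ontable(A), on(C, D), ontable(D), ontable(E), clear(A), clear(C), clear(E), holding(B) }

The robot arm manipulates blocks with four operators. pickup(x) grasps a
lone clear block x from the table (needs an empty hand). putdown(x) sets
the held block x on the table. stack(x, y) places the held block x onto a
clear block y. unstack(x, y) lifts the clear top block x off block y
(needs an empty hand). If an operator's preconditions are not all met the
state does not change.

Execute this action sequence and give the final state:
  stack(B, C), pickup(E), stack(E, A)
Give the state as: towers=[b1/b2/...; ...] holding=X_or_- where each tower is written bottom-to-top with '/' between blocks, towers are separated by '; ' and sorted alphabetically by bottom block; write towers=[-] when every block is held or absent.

towers=[A/E; D/C/B] holding=-

step 1 (stack(B, C)): towers=[A; D/C/B; E] holding=-
step 2 (pickup(E)): towers=[A; D/C/B] holding=E
step 3 (stack(E, A)): towers=[A/E; D/C/B] holding=-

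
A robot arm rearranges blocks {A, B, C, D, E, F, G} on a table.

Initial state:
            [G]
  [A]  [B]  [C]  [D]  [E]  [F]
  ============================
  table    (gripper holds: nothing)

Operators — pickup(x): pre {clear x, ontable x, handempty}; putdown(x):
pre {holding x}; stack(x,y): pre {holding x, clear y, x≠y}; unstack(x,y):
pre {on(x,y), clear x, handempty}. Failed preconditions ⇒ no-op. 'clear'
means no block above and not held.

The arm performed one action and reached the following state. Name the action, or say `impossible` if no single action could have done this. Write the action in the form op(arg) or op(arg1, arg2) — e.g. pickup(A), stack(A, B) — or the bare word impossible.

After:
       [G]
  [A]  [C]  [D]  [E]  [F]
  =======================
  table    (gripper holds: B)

target: towers=[A; C/G; D; E; F] holding=B
         pickup(B) → towers=[A; C/G; D; E; F] holding=B  ← match
         pickup(F) → towers=[A; B; C/G; D; E] holding=F
     unstack(G, C) → towers=[A; B; C; D; E; F] holding=G
         pickup(D) → towers=[A; B; C/G; E; F] holding=D
         pickup(A) → towers=[B; C/G; D; E; F] holding=A
         pickup(E) → towers=[A; B; C/G; D; F] holding=E

pickup(B)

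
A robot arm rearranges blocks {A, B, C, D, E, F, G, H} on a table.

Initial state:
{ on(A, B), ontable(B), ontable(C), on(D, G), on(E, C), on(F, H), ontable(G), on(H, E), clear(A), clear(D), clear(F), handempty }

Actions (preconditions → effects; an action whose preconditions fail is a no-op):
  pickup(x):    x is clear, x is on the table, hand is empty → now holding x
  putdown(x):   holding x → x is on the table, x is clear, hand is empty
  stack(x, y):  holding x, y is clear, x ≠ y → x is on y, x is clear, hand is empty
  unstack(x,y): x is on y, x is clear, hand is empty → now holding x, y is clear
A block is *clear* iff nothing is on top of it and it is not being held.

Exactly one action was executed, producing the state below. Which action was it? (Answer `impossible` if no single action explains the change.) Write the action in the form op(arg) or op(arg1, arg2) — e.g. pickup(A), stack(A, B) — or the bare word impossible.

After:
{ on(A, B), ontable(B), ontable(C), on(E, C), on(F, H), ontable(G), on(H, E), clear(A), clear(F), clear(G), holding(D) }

target: towers=[B/A; C/E/H/F; G] holding=D
     unstack(A, B) → towers=[B; C/E/H/F; G/D] holding=A
     unstack(F, H) → towers=[B/A; C/E/H; G/D] holding=F
     unstack(D, G) → towers=[B/A; C/E/H/F; G] holding=D  ← match

unstack(D, G)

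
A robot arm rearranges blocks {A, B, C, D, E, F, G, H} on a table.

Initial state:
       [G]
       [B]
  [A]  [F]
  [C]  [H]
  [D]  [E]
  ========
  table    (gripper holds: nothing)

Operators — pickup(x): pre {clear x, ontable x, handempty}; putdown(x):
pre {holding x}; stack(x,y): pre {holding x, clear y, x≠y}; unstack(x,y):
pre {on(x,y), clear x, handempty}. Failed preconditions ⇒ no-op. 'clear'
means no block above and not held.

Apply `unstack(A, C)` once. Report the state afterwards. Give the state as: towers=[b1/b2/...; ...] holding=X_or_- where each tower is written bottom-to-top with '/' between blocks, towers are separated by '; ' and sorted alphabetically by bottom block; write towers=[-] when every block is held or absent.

before: towers=[D/C/A; E/H/F/B/G] holding=-
pre[unstack(A, C)]: on(A,C) yes, clear(A) yes, handempty yes
all met → apply unstack(A, C)
after:  towers=[D/C; E/H/F/B/G] holding=A

towers=[D/C; E/H/F/B/G] holding=A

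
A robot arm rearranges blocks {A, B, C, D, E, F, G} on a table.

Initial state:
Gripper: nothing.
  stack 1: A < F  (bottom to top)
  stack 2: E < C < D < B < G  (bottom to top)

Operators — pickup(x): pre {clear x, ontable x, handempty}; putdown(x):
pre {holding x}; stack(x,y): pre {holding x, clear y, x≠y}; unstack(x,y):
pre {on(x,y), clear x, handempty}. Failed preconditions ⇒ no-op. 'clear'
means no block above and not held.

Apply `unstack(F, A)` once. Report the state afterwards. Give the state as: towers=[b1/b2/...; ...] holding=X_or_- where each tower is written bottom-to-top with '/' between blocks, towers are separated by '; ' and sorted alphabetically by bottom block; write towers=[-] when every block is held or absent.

towers=[A; E/C/D/B/G] holding=F

before: towers=[A/F; E/C/D/B/G] holding=-
pre[unstack(F, A)]: on(F,A) ok, clear(F) ok, handempty ok
all met → apply unstack(F, A)
after:  towers=[A; E/C/D/B/G] holding=F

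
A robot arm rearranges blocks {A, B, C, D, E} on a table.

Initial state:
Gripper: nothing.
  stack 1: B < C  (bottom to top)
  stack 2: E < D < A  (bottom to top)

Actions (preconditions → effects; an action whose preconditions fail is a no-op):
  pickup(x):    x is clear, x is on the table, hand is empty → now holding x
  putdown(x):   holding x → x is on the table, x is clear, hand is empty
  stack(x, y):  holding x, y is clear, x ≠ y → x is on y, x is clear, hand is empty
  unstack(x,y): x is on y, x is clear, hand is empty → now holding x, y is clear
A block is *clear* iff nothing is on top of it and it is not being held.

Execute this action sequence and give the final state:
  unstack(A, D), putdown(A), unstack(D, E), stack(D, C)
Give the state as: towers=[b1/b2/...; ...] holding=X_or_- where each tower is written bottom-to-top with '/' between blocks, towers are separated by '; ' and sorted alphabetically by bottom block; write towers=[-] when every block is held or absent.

towers=[A; B/C/D; E] holding=-

step 1 (unstack(A, D)): towers=[B/C; E/D] holding=A
step 2 (putdown(A)): towers=[A; B/C; E/D] holding=-
step 3 (unstack(D, E)): towers=[A; B/C; E] holding=D
step 4 (stack(D, C)): towers=[A; B/C/D; E] holding=-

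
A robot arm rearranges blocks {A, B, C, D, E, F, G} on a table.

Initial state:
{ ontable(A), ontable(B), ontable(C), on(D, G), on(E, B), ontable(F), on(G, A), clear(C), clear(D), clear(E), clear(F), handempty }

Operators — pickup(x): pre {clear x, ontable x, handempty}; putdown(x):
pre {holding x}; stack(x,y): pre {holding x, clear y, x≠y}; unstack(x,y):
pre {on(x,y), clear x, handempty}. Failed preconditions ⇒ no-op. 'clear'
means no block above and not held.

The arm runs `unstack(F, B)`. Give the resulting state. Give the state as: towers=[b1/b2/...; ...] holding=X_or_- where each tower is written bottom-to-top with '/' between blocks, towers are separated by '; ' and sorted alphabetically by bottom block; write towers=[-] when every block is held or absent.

towers=[A/G/D; B/E; C; F] holding=-

before: towers=[A/G/D; B/E; C; F] holding=-
pre[unstack(F, B)]: on(F,B) fail, clear(F) ok, handempty ok
on(F,B) unmet → unstack(F, B) is a no-op
after:  towers=[A/G/D; B/E; C; F] holding=-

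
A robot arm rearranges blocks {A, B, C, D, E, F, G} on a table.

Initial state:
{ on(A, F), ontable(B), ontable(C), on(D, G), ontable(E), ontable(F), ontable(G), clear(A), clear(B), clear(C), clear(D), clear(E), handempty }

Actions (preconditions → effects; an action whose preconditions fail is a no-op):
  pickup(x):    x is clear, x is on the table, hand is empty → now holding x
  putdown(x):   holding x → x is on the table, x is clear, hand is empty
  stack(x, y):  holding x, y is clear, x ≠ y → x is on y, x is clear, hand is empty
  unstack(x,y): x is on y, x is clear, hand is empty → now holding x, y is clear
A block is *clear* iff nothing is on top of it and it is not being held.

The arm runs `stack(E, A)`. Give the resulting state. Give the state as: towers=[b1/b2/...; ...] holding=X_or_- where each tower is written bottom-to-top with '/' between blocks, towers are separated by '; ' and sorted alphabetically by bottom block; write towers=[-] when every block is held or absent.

before: towers=[B; C; E; F/A; G/D] holding=-
pre[stack(E, A)]: holding(E) fail, clear(A) ok, E≠A ok
holding(E) unmet → stack(E, A) is a no-op
after:  towers=[B; C; E; F/A; G/D] holding=-

towers=[B; C; E; F/A; G/D] holding=-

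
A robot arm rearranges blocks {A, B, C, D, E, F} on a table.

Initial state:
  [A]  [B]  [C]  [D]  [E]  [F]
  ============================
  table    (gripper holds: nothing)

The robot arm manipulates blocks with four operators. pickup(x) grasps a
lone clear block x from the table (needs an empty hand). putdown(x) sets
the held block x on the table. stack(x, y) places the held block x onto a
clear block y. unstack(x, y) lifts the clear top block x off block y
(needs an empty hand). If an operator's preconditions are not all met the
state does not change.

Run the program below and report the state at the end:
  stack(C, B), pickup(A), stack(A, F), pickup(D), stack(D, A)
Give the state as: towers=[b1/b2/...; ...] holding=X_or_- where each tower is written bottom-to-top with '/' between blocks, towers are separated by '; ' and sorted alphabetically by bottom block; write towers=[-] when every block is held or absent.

step 1 (stack(C, B)) [no-op]: towers=[A; B; C; D; E; F] holding=-
step 2 (pickup(A)): towers=[B; C; D; E; F] holding=A
step 3 (stack(A, F)): towers=[B; C; D; E; F/A] holding=-
step 4 (pickup(D)): towers=[B; C; E; F/A] holding=D
step 5 (stack(D, A)): towers=[B; C; E; F/A/D] holding=-

towers=[B; C; E; F/A/D] holding=-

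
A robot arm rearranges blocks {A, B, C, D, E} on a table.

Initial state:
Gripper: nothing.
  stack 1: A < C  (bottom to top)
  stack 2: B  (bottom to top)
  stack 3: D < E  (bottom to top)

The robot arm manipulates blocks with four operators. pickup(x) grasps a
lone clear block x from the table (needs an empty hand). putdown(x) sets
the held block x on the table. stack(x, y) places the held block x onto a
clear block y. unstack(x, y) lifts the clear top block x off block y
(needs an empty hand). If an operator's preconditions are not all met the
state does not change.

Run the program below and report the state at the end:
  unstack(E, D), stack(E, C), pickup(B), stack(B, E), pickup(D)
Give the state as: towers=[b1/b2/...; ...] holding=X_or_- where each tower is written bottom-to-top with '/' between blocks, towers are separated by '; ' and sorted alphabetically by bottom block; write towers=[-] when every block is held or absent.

towers=[A/C/E/B] holding=D

step 1 (unstack(E, D)): towers=[A/C; B; D] holding=E
step 2 (stack(E, C)): towers=[A/C/E; B; D] holding=-
step 3 (pickup(B)): towers=[A/C/E; D] holding=B
step 4 (stack(B, E)): towers=[A/C/E/B; D] holding=-
step 5 (pickup(D)): towers=[A/C/E/B] holding=D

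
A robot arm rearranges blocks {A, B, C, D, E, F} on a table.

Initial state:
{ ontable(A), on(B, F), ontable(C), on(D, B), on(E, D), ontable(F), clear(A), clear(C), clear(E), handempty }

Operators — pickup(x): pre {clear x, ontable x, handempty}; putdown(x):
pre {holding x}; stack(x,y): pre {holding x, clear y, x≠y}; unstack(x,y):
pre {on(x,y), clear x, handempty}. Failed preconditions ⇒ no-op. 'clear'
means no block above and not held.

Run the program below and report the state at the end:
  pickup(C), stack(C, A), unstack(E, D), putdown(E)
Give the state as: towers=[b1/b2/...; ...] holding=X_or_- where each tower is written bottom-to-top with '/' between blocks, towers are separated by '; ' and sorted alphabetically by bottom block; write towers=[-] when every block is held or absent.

step 1 (pickup(C)): towers=[A; F/B/D/E] holding=C
step 2 (stack(C, A)): towers=[A/C; F/B/D/E] holding=-
step 3 (unstack(E, D)): towers=[A/C; F/B/D] holding=E
step 4 (putdown(E)): towers=[A/C; E; F/B/D] holding=-

towers=[A/C; E; F/B/D] holding=-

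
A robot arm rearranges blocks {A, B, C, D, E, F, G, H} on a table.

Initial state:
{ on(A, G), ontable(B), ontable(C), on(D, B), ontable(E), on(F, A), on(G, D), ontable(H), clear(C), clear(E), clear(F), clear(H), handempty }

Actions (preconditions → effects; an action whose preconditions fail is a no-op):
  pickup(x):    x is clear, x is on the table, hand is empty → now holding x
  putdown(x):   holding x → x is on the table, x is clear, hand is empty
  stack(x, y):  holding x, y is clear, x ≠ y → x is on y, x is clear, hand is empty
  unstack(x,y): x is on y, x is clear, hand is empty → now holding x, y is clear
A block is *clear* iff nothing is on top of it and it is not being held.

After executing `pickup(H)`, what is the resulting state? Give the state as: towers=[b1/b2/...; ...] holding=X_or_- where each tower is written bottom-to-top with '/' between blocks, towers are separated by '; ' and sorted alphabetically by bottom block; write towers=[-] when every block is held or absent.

towers=[B/D/G/A/F; C; E] holding=H

before: towers=[B/D/G/A/F; C; E; H] holding=-
pre[pickup(H)]: clear(H) ok, ontable(H) ok, handempty ok
all met → apply pickup(H)
after:  towers=[B/D/G/A/F; C; E] holding=H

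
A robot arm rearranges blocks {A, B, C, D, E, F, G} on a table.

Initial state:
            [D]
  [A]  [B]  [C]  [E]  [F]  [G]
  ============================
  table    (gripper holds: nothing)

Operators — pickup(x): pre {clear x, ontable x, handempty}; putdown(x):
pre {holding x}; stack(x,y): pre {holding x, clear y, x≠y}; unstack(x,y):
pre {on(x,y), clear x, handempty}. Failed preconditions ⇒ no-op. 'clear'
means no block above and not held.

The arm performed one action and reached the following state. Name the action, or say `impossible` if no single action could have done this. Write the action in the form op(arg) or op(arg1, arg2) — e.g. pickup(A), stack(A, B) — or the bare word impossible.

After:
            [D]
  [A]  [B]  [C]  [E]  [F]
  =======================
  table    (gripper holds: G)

target: towers=[A; B; C/D; E; F] holding=G
         pickup(B) → towers=[A; C/D; E; F; G] holding=B
         pickup(F) → towers=[A; B; C/D; E; G] holding=F
         pickup(G) → towers=[A; B; C/D; E; F] holding=G  ← match
     unstack(D, C) → towers=[A; B; C; E; F; G] holding=D
         pickup(A) → towers=[B; C/D; E; F; G] holding=A
         pickup(E) → towers=[A; B; C/D; F; G] holding=E

pickup(G)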